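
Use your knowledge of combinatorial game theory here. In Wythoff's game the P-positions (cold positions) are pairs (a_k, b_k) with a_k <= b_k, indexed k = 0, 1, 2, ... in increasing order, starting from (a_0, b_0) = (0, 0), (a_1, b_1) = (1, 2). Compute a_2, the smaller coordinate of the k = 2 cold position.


By Wythoff's theorem, a_k = floor(k * phi) and b_k = floor(k * phi^2) = a_k + k, where phi = (1 + sqrt(5))/2 is the golden ratio.
phi = (1 + sqrt(5))/2 = 1.618034
k = 2
k * phi = 2 * 1.618034 = 3.236068
a_2 = floor(k * phi) = 3

3


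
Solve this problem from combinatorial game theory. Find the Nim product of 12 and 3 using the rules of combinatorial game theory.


Nim multiplication is bilinear over XOR: (u XOR v) * w = (u*w) XOR (v*w).
So we split each operand into its bit components and XOR the pairwise Nim products.
12 = 4 + 8 (as XOR of powers of 2).
3 = 1 + 2 (as XOR of powers of 2).
Using the standard Nim-product table on single bits:
  2*2 = 3,   2*4 = 8,   2*8 = 12,
  4*4 = 6,   4*8 = 11,  8*8 = 13,
and  1*x = x (identity), k*l = l*k (commutative).
Pairwise Nim products:
  4 * 1 = 4
  4 * 2 = 8
  8 * 1 = 8
  8 * 2 = 12
XOR them: 4 XOR 8 XOR 8 XOR 12 = 8.
Result: 12 * 3 = 8 (in Nim).

8


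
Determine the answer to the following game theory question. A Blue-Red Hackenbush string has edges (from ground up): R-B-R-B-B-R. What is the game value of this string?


Edges (from ground): R-B-R-B-B-R
By Berlekamp's sign-expansion rule, a Blue-Red Hackenbush stalk has the value of the surreal number whose sign sequence is the edge sequence with B -> + and R -> -.
Sign sequence: -+-++-
Trace the sign expansion in the surreal number tree, starting from 0:
Edge 1: R (sign -) -> bounds (-inf, 0), value = -1
Edge 2: B (sign +) -> bounds (-1, 0), value = -1/2
Edge 3: R (sign -) -> bounds (-1, -1/2), value = -3/4
Edge 4: B (sign +) -> bounds (-3/4, -1/2), value = -5/8
Edge 5: B (sign +) -> bounds (-5/8, -1/2), value = -9/16
Edge 6: R (sign -) -> bounds (-5/8, -9/16), value = -19/32
Game value = -19/32

-19/32


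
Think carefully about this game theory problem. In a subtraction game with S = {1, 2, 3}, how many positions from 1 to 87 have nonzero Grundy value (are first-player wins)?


Subtraction set S = {1, 2, 3}, so G(n) = n mod 4.
G(n) = 0 when n is a multiple of 4.
Multiples of 4 in [1, 87]: 21
N-positions (nonzero Grundy) = 87 - 21 = 66

66


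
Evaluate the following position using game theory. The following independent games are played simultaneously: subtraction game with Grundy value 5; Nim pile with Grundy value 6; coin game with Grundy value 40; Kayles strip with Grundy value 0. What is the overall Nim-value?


By the Sprague-Grundy theorem, the Grundy value of a sum of games is the XOR of individual Grundy values.
subtraction game: Grundy value = 5. Running XOR: 0 XOR 5 = 5
Nim pile: Grundy value = 6. Running XOR: 5 XOR 6 = 3
coin game: Grundy value = 40. Running XOR: 3 XOR 40 = 43
Kayles strip: Grundy value = 0. Running XOR: 43 XOR 0 = 43
The combined Grundy value is 43.

43


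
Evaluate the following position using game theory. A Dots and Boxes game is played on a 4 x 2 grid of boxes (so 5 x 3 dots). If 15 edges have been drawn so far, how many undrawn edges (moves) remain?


Grid: 4 x 2 boxes, i.e. 5 rows and 3 columns of dots.
Horizontal edges: (rows + 1) * cols = 5 * 2 = 10
Vertical edges: rows * (cols + 1) = 4 * 3 = 12
Total edges: 10 + 12 = 22
Edges drawn: 15
Remaining: 22 - 15 = 7

7


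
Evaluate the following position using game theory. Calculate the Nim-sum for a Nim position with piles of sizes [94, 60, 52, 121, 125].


We need the XOR (exclusive or) of all pile sizes.
After XOR-ing pile 1 (size 94): 0 XOR 94 = 94
After XOR-ing pile 2 (size 60): 94 XOR 60 = 98
After XOR-ing pile 3 (size 52): 98 XOR 52 = 86
After XOR-ing pile 4 (size 121): 86 XOR 121 = 47
After XOR-ing pile 5 (size 125): 47 XOR 125 = 82
The Nim-value of this position is 82.

82


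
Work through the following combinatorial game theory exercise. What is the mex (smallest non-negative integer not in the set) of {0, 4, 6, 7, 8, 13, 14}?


Set = {0, 4, 6, 7, 8, 13, 14}
0 is in the set.
1 is NOT in the set. This is the mex.
mex = 1

1


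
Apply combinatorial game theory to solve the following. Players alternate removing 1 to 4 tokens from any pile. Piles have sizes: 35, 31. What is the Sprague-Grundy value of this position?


Subtraction set: {1, 2, 3, 4}
For this subtraction set, G(n) = n mod 5 (period = max + 1 = 5).
Pile 1 (size 35): G(35) = 35 mod 5 = 0
Pile 2 (size 31): G(31) = 31 mod 5 = 1
Total Grundy value = XOR of all: 0 XOR 1 = 1

1


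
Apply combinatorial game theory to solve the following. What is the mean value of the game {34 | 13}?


Game = {34 | 13}, a switch {a | b} with numbers a > b.
Its thermograph has left wall a - t and right wall b + t, which meet at t = (a - b)/2, where both equal (a + b)/2. So the mast (mean value) is at (a + b)/2.
Mean = (34 + (13))/2 = 47/2 = 47/2

47/2


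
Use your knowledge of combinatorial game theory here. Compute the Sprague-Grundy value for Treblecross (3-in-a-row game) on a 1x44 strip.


Treblecross: place X on empty cells; 3-in-a-row wins.
Playing within two cells of an existing X lets the opponent win at once, so sensible play treats the cells i-2..i+2 around each X as dead. The player left with no safe cell loses, so this is a normal-play take-away game on strips of safe cells.
Placing X at cell i (0-indexed) of a strip of k safe cells leaves independent strips of sizes max(0, i-2) and max(0, k-i-3). Hence G(k) = mex{ G(max(0,i-2)) XOR G(max(0,k-i-3)) : 0 <= i < k }, with G(0) = 0.
G(1): splits (0,0):0^0=0 -> mex({0}) = 1
G(2): splits (0,0):0^0=0 -> mex({0}) = 1
G(3): splits (0,0):0^0=0 -> mex({0}) = 1
G(4): splits (0,1):0^1=1 (0,0):0^0=0 -> mex({0, 1}) = 2
G(5): splits (0,2):0^1=1 (0,1):0^1=1 (0,0):0^0=0 -> mex({0, 1}) = 2
G(6) = mex({1}) = 0
G(7) = mex({0, 1, 2}) = 3
G(8) = mex({0, 1, 2}) = 3
G(9) = mex({0, 2}) = 1
G(10) = mex({0, 2, 3}) = 1
G(11) = mex({0, 3}) = 1
G(12) = mex({1, 3}) = 0
G(13) = mex({0, 1, 2, 3}) = 4
G(14) = mex({0, 1, 2}) = 3
G(15) = mex({0, 1, 2}) = 3
G(16) = mex({0, 1, 2, 4}) = 3
G(17) = mex({0, 1, 3, 4}) = 2
G(18) = mex({0, 1, 3, 4}) = 2
G(19) = mex({0, 1, 3, 5}) = 2
G(20) = mex({0, 1, 2, 3, 5}) = 4
G(21) = mex({0, 1, 2, 3, 5}) = 4
G(22) = mex({1, 2, 6}) = 0
G(23) = mex({0, 1, 2, 3, 4, 6}) = 5
G(24) = mex({0, 1, 2, 3, 4}) = 5
G(25) = mex({0, 1, 3, 4, 7}) = 2
G(26) = mex({0, 1, 3, 4, 5, 7}) = 2
G(27) = mex({0, 1, 3, 5}) = 2
G(28) = mex({0, 1, 2, 5}) = 3
G(29) = mex({0, 1, 2, 4, 5, 6}) = 3
G(30) = mex({1, 2, 4, 6}) = 0
G(31) = mex({0, 1, 2, 3, 4, 6}) = 5
G(32) = mex({1, 2, 3, 4, 7}) = 0
G(33) = mex({0, 3, 7}) = 1
G(34) = mex({0, 2, 3, 5, 7}) = 1
G(35) = mex({0, 2, 3, 5, 6}) = 1
G(36) = mex({0, 1, 2, 5, 6}) = 3
G(37) = mex({0, 1, 2, 4, 5, 6}) = 3
G(38) = mex({0, 1, 2, 4}) = 3
G(39) = mex({0, 1, 2, 3, 4, 7}) = 5
G(40) = mex({0, 1, 2, 3, 4, 5, 7}) = 6
G(41) = mex({0, 1, 2, 3, 5, 7}) = 4
G(42) = mex({0, 1, 2, 3, 5, 6, 7}) = 4
G(43) = mex({0, 2, 3, 5, 6}) = 1
G(44) = mex({1, 2, 3, 4, 5, 6}) = 0
Therefore G(44) = 0.

0


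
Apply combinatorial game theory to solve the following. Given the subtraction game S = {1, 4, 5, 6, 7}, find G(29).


The subtraction set is S = {1, 4, 5, 6, 7}.
G(k) = mex{ G(k - s) : s in S, s <= k }. We compute iteratively: G(0) = 0.
G(1) = mex({0}) = 1
G(2) = mex({1}) = 0
G(3) = mex({0}) = 1
G(4) = mex({0, 1}) = 2
G(5) = mex({0, 1, 2}) = 3
G(6) = mex({0, 1, 3}) = 2
G(7) = mex({0, 1, 2}) = 3
G(8) = mex({0, 1, 2, 3}) = 4
G(9) = mex({0, 1, 2, 3, 4}) = 5
G(10) = mex({1, 2, 3, 5}) = 0
G(11) = mex({0, 2, 3}) = 1
G(12) = mex({1, 2, 3, 4}) = 0
G(13) = mex({0, 2, 3, 4, 5}) = 1
G(14) = mex({0, 1, 3, 4, 5}) = 2
G(15) = mex({0, 1, 2, 4, 5}) = 3
G(16) = mex({0, 1, 3, 5}) = 2
Observe that G(10)..G(16) = 0, 1, 0, 1, 2, 3, 2 repeats G(0)..G(6) = 0, 1, 0, 1, 2, 3, 2.
For k >= max(S) = 7, G(k) is determined by the previous 7 values G(k-7)..G(k-1); a window of 7 consecutive values has recurred shifted by 10, so by induction G(k + 10) = G(k) for all k >= 0: the sequence is periodic from the start with period 10.
One period: G(0..9) = 0, 1, 0, 1, 2, 3, 2, 3, 4, 5.
29 mod 10 = 9, so G(29) = G(9) = 5.

5


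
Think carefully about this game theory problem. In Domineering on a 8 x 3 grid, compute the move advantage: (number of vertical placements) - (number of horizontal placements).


Board is 8 x 3 (rows x cols).
Left (vertical) placements: (rows-1) * cols = 7 * 3 = 21
Right (horizontal) placements: rows * (cols-1) = 8 * 2 = 16
Advantage = Left - Right = 21 - 16 = 5

5


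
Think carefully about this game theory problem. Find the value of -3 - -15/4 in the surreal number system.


x = -3, y = -15/4
Converting to common denominator: 4
x = -12/4, y = -15/4
x - y = -3 - -15/4 = 3/4

3/4


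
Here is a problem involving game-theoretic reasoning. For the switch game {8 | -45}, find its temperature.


The game is {8 | -45}, a switch {a | b} with numbers a > b.
Cooling {a | b} by t gives {a - t | b + t}, which stops being hot when a - t = b + t, i.e. at t = (a - b)/2. So the temperature of a switch is (a - b)/2.
Temperature = (Left option - Right option) / 2
= (8 - (-45)) / 2
= 53 / 2
= 53/2

53/2


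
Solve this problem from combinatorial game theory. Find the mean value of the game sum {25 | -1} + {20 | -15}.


G1 = {25 | -1}, G2 = {20 | -15}
Each is a switch {a | b} with numbers a > b; its mean value is (a + b)/2, and mean value is additive over game sums: m(G1 + G2) = m(G1) + m(G2).
Mean of G1 = (25 + (-1))/2 = 24/2 = 12
Mean of G2 = (20 + (-15))/2 = 5/2 = 5/2
Mean of G1 + G2 = 12 + 5/2 = 29/2

29/2


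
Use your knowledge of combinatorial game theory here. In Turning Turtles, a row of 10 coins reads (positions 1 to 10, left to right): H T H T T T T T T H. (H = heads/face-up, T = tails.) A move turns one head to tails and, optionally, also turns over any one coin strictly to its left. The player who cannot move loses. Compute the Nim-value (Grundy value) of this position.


Coins: H T H T T T T T T H
Key fact: a single head at position k behaves exactly like a Nim heap of size k (turning it to T and optionally flipping a coin at j < k corresponds to moving the heap from k to j, or to 0), and heads combine as a disjunctive sum (two heads at the same place would cancel, matching j XOR j = 0). So the Nim-value is the XOR of the 1-indexed positions of the heads.
Face-up positions (1-indexed): [1, 3, 10]
XOR 0 with 1: 0 XOR 1 = 1
XOR 1 with 3: 1 XOR 3 = 2
XOR 2 with 10: 2 XOR 10 = 8
Nim-value = 8

8


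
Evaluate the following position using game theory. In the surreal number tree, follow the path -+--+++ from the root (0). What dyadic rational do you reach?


Sign expansion: -+--+++
Rule: track bounds (lo, hi), initially (-inf, +inf). On '+', the current value becomes lo and we move to the simplest number in (value, hi): value + 1 if hi = +inf, otherwise the midpoint (value + hi)/2. On '-', the current value becomes hi and we move to value - 1 if lo = -inf, otherwise the midpoint (lo + value)/2.
Start at 0.
Step 1: sign = -, move left. Bounds: (-inf, 0). Value = -1
Step 2: sign = +, move right. Bounds: (-1, 0). Value = -1/2
Step 3: sign = -, move left. Bounds: (-1, -1/2). Value = -3/4
Step 4: sign = -, move left. Bounds: (-1, -3/4). Value = -7/8
Step 5: sign = +, move right. Bounds: (-7/8, -3/4). Value = -13/16
Step 6: sign = +, move right. Bounds: (-13/16, -3/4). Value = -25/32
Step 7: sign = +, move right. Bounds: (-25/32, -3/4). Value = -49/64
The surreal number with sign expansion -+--+++ is -49/64.

-49/64


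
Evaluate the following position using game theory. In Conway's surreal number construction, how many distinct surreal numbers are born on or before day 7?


Day 0: {|} = 0 is born. Count = 1.
Day n: the number of surreal numbers born by day n is 2^(n+1) - 1.
By day 0: 2^1 - 1 = 1
By day 1: 2^2 - 1 = 3
By day 2: 2^3 - 1 = 7
By day 3: 2^4 - 1 = 15
By day 4: 2^5 - 1 = 31
By day 5: 2^6 - 1 = 63
By day 6: 2^7 - 1 = 127
By day 7: 2^8 - 1 = 255
By day 7: 255 surreal numbers.

255


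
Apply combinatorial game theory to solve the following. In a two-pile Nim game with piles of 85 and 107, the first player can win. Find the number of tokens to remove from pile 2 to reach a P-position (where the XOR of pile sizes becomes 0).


Piles: 85 and 107
Current XOR: 85 XOR 107 = 62 (non-zero, so this is an N-position).
To make the XOR zero, we need to find a move that balances the piles.
For pile 2 (size 107): target = 107 XOR 62 = 85
We reduce pile 2 from 107 to 85.
Tokens removed: 107 - 85 = 22
Verification: 85 XOR 85 = 0

22


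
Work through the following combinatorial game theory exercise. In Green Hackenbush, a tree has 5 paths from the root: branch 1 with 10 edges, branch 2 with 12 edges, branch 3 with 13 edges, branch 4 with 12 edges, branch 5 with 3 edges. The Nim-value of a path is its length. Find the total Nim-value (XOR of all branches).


The tree has 5 branches from the ground vertex.
In Green Hackenbush, the Nim-value of a simple path of length k is k.
Branch 1: length 10, Nim-value = 10
Branch 2: length 12, Nim-value = 12
Branch 3: length 13, Nim-value = 13
Branch 4: length 12, Nim-value = 12
Branch 5: length 3, Nim-value = 3
Total Nim-value = XOR of all branch values:
0 XOR 10 = 10
10 XOR 12 = 6
6 XOR 13 = 11
11 XOR 12 = 7
7 XOR 3 = 4
Nim-value of the tree = 4

4


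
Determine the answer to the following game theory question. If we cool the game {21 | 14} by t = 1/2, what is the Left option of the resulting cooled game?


Original game: {21 | 14} (a switch {a | b} with a > b).
Cooling by t (for t below the temperature (a - b)/2 = 7/2) taxes each move by t: {a | b} cooled by t is {a - t | b + t}.
Cooling amount: t = 1/2
Cooled Left option: 21 - 1/2 = 41/2
Cooled Right option: 14 + 1/2 = 29/2
Cooled game: {41/2 | 29/2}
Left option = 41/2

41/2


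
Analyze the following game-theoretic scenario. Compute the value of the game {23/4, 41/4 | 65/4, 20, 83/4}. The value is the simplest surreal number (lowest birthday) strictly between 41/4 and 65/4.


Left options: {23/4, 41/4}, max = 41/4
Right options: {65/4, 20, 83/4}, min = 65/4
All options are numbers and max(Left) < min(Right), so by the simplicity theorem the value is the simplest (earliest-born) number strictly between 41/4 and 65/4.
Integers 11 through 16 all lie strictly between 41/4 and 65/4.
Among integers, the simplest (lowest birthday = smallest |n|; 0 is born on day 0, +-n on day n) is 11.
No non-integer in the interval can be simpler: if x is a non-integer in the interval, then floor(x) or ceil(x) also lies in the interval (the interval contains an integer), and both are proper prefixes of x's sign expansion, i.e. born earlier. So the game value is 11.
Game value = 11

11


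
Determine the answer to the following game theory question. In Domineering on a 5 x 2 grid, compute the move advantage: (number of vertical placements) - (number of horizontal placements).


Board is 5 x 2 (rows x cols).
Left (vertical) placements: (rows-1) * cols = 4 * 2 = 8
Right (horizontal) placements: rows * (cols-1) = 5 * 1 = 5
Advantage = Left - Right = 8 - 5 = 3

3


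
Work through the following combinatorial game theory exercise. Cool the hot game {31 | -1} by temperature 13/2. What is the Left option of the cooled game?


Original game: {31 | -1} (a switch {a | b} with a > b).
Cooling by t (for t below the temperature (a - b)/2 = 16) taxes each move by t: {a | b} cooled by t is {a - t | b + t}.
Cooling amount: t = 13/2
Cooled Left option: 31 - 13/2 = 49/2
Cooled Right option: -1 + 13/2 = 11/2
Cooled game: {49/2 | 11/2}
Left option = 49/2

49/2


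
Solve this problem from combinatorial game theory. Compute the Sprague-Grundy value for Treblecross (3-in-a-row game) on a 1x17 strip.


Treblecross: place X on empty cells; 3-in-a-row wins.
Playing within two cells of an existing X lets the opponent win at once, so sensible play treats the cells i-2..i+2 around each X as dead. The player left with no safe cell loses, so this is a normal-play take-away game on strips of safe cells.
Placing X at cell i (0-indexed) of a strip of k safe cells leaves independent strips of sizes max(0, i-2) and max(0, k-i-3). Hence G(k) = mex{ G(max(0,i-2)) XOR G(max(0,k-i-3)) : 0 <= i < k }, with G(0) = 0.
G(1): splits (0,0):0^0=0 -> mex({0}) = 1
G(2): splits (0,0):0^0=0 -> mex({0}) = 1
G(3): splits (0,0):0^0=0 -> mex({0}) = 1
G(4): splits (0,1):0^1=1 (0,0):0^0=0 -> mex({0, 1}) = 2
G(5): splits (0,2):0^1=1 (0,1):0^1=1 (0,0):0^0=0 -> mex({0, 1}) = 2
G(6) = mex({1}) = 0
G(7) = mex({0, 1, 2}) = 3
G(8) = mex({0, 1, 2}) = 3
G(9) = mex({0, 2}) = 1
G(10) = mex({0, 2, 3}) = 1
G(11) = mex({0, 3}) = 1
G(12) = mex({1, 3}) = 0
G(13) = mex({0, 1, 2, 3}) = 4
G(14) = mex({0, 1, 2}) = 3
G(15) = mex({0, 1, 2}) = 3
G(16) = mex({0, 1, 2, 4}) = 3
G(17) = mex({0, 1, 3, 4}) = 2
Therefore G(17) = 2.

2


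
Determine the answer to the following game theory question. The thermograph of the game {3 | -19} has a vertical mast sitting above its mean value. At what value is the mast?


Game = {3 | -19}, a switch {a | b} with numbers a > b.
Its thermograph has left wall a - t and right wall b + t, which meet at t = (a - b)/2, where both equal (a + b)/2. So the mast (mean value) is at (a + b)/2.
Mean = (3 + (-19))/2 = -16/2 = -8

-8


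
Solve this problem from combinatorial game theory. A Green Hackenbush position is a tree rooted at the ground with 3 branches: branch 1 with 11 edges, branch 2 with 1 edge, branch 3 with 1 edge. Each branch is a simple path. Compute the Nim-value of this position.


The tree has 3 branches from the ground vertex.
In Green Hackenbush, the Nim-value of a simple path of length k is k.
Branch 1: length 11, Nim-value = 11
Branch 2: length 1, Nim-value = 1
Branch 3: length 1, Nim-value = 1
Total Nim-value = XOR of all branch values:
0 XOR 11 = 11
11 XOR 1 = 10
10 XOR 1 = 11
Nim-value of the tree = 11

11


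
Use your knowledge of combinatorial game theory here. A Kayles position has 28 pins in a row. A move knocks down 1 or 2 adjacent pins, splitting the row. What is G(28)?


Kayles: a move removes 1 or 2 adjacent pins from a contiguous row.
Removing pins from a row of k leaves two independent rows (a, b) with a + b = k - 1 (one pin) or a + b = k - 2 (two pins); an end removal gives a = 0.
By Sprague-Grundy, G(k) = mex{ G(a) XOR G(b) } over all these splits. G(0) = 0.
G(1): splits (0,0):0^0=0 -> mex({0}) = 1
G(2): splits (0,1):0^1=1 (0,0):0^0=0 -> mex({0, 1}) = 2
G(3): splits (0,2):0^2=2 (1,1):1^1=0 (0,1):0^1=1 -> mex({0, 1, 2}) = 3
G(4): splits (0,3):0^3=3 (1,2):1^2=3 (0,2):0^2=2 (1,1):1^1=0 -> mex({0, 2, 3}) = 1
G(5): splits (0,4):0^1=1 (1,3):1^3=2 (2,2):2^2=0 (0,3):0^3=3 (1,2):1^2=3 -> mex({0, 1, 2, 3}) = 4
G(6) = mex({0, 1, 2, 4}) = 3
G(7) = mex({0, 1, 3, 4, 5}) = 2
G(8) = mex({0, 2, 3, 5, 6}) = 1
G(9) = mex({0, 1, 2, 3, 6, 7}) = 4
G(10) = mex({0, 1, 3, 4, 5, 7}) = 2
G(11) = mex({0, 1, 2, 3, 4, 5}) = 6
G(12) = mex({0, 1, 2, 3, 5, 6, 7}) = 4
G(13) = mex({0, 2, 3, 4, 6, 7}) = 1
G(14) = mex({0, 1, 4, 5, 6, 7}) = 2
G(15) = mex({0, 1, 2, 3, 4, 5, 6}) = 7
G(16) = mex({0, 2, 3, 5, 6, 7}) = 1
G(17) = mex({0, 1, 2, 3, 5, 6, 7}) = 4
G(18) = mex({0, 1, 2, 4, 5, 6}) = 3
G(19) = mex({0, 1, 3, 4, 5, 7}) = 2
G(20) = mex({0, 2, 3, 4, 5, 6, 7}) = 1
G(21) = mex({0, 1, 2, 3, 5, 6, 7}) = 4
G(22) = mex({0, 1, 2, 3, 4, 5, 7}) = 6
G(23) = mex({0, 1, 2, 3, 4, 5, 6}) = 7
G(24) = mex({0, 1, 2, 3, 5, 6, 7}) = 4
G(25) = mex({0, 2, 3, 4, 6, 7}) = 1
G(26) = mex({0, 1, 3, 4, 5, 6, 7}) = 2
G(27) = mex({0, 1, 2, 3, 4, 5, 6, 7}) = 8
G(28) = mex({0, 1, 2, 3, 4, 6, 7, 8}) = 5
Therefore G(28) = 5.

5


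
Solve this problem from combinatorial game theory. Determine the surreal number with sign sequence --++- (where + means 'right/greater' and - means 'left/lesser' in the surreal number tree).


Sign expansion: --++-
Rule: track bounds (lo, hi), initially (-inf, +inf). On '+', the current value becomes lo and we move to the simplest number in (value, hi): value + 1 if hi = +inf, otherwise the midpoint (value + hi)/2. On '-', the current value becomes hi and we move to value - 1 if lo = -inf, otherwise the midpoint (lo + value)/2.
Start at 0.
Step 1: sign = -, move left. Bounds: (-inf, 0). Value = -1
Step 2: sign = -, move left. Bounds: (-inf, -1). Value = -2
Step 3: sign = +, move right. Bounds: (-2, -1). Value = -3/2
Step 4: sign = +, move right. Bounds: (-3/2, -1). Value = -5/4
Step 5: sign = -, move left. Bounds: (-3/2, -5/4). Value = -11/8
The surreal number with sign expansion --++- is -11/8.

-11/8


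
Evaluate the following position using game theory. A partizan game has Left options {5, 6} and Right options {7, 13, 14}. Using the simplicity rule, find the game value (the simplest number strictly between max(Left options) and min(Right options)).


Left options: {5, 6}, max = 6
Right options: {7, 13, 14}, min = 7
All options are numbers and max(Left) < min(Right), so by the simplicity theorem the value is the simplest (earliest-born) number strictly between 6 and 7.
No integer lies strictly between 6 and 7, so the value is the dyadic rational m/2^k in the interval with the smallest k (then m odd); search k = 1, 2, ...:
Denominator 2: 13/2 lies strictly between 6 and 7 -- found.
The simplest number in the interval is 13/2.
Game value = 13/2

13/2


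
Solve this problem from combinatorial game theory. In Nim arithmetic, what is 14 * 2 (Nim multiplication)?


Nim multiplication is bilinear over XOR: (u XOR v) * w = (u*w) XOR (v*w).
So we split each operand into its bit components and XOR the pairwise Nim products.
14 = 2 + 4 + 8 (as XOR of powers of 2).
2 = 2 (as XOR of powers of 2).
Using the standard Nim-product table on single bits:
  2*2 = 3,   2*4 = 8,   2*8 = 12,
  4*4 = 6,   4*8 = 11,  8*8 = 13,
and  1*x = x (identity), k*l = l*k (commutative).
Pairwise Nim products:
  2 * 2 = 3
  4 * 2 = 8
  8 * 2 = 12
XOR them: 3 XOR 8 XOR 12 = 7.
Result: 14 * 2 = 7 (in Nim).

7


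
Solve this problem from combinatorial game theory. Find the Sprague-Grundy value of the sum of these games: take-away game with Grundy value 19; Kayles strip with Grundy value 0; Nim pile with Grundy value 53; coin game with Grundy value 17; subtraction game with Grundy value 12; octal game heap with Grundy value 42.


By the Sprague-Grundy theorem, the Grundy value of a sum of games is the XOR of individual Grundy values.
take-away game: Grundy value = 19. Running XOR: 0 XOR 19 = 19
Kayles strip: Grundy value = 0. Running XOR: 19 XOR 0 = 19
Nim pile: Grundy value = 53. Running XOR: 19 XOR 53 = 38
coin game: Grundy value = 17. Running XOR: 38 XOR 17 = 55
subtraction game: Grundy value = 12. Running XOR: 55 XOR 12 = 59
octal game heap: Grundy value = 42. Running XOR: 59 XOR 42 = 17
The combined Grundy value is 17.

17


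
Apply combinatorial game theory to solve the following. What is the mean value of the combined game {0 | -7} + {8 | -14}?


G1 = {0 | -7}, G2 = {8 | -14}
Each is a switch {a | b} with numbers a > b; its mean value is (a + b)/2, and mean value is additive over game sums: m(G1 + G2) = m(G1) + m(G2).
Mean of G1 = (0 + (-7))/2 = -7/2 = -7/2
Mean of G2 = (8 + (-14))/2 = -6/2 = -3
Mean of G1 + G2 = -7/2 + -3 = -13/2

-13/2


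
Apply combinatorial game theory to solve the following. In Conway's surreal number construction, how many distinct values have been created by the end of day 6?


Day 0: {|} = 0 is born. Count = 1.
Day n: the number of surreal numbers born by day n is 2^(n+1) - 1.
By day 0: 2^1 - 1 = 1
By day 1: 2^2 - 1 = 3
By day 2: 2^3 - 1 = 7
By day 3: 2^4 - 1 = 15
By day 4: 2^5 - 1 = 31
By day 5: 2^6 - 1 = 63
By day 6: 2^7 - 1 = 127
By day 6: 127 surreal numbers.

127


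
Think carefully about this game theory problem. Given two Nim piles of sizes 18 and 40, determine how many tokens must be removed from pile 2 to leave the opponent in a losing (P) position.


Piles: 18 and 40
Current XOR: 18 XOR 40 = 58 (non-zero, so this is an N-position).
To make the XOR zero, we need to find a move that balances the piles.
For pile 2 (size 40): target = 40 XOR 58 = 18
We reduce pile 2 from 40 to 18.
Tokens removed: 40 - 18 = 22
Verification: 18 XOR 18 = 0

22


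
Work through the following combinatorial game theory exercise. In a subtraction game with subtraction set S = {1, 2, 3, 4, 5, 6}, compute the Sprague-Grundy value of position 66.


The subtraction set is S = {1, 2, 3, 4, 5, 6}.
G(k) = mex{ G(k - s) : s in S, s <= k }. We compute iteratively: G(0) = 0.
G(1) = mex({0}) = 1
G(2) = mex({0, 1}) = 2
G(3) = mex({0, 1, 2}) = 3
G(4) = mex({0, 1, 2, 3}) = 4
G(5) = mex({0, 1, 2, 3, 4}) = 5
G(6) = mex({0, 1, 2, 3, 4, 5}) = 6
G(7) = mex({1, 2, 3, 4, 5, 6}) = 0
G(8) = mex({0, 2, 3, 4, 5, 6}) = 1
G(9) = mex({0, 1, 3, 4, 5, 6}) = 2
G(10) = mex({0, 1, 2, 4, 5, 6}) = 3
G(11) = mex({0, 1, 2, 3, 5, 6}) = 4
G(12) = mex({0, 1, 2, 3, 4, 6}) = 5
Observe that G(7)..G(12) = 0, 1, 2, 3, 4, 5 repeats G(0)..G(5) = 0, 1, 2, 3, 4, 5.
For k >= max(S) = 6, G(k) is determined by the previous 6 values G(k-6)..G(k-1); a window of 6 consecutive values has recurred shifted by 7, so by induction G(k + 7) = G(k) for all k >= 0: the sequence is periodic from the start with period 7.
One period: G(0..6) = 0, 1, 2, 3, 4, 5, 6.
66 mod 7 = 3, so G(66) = G(3) = 3.

3


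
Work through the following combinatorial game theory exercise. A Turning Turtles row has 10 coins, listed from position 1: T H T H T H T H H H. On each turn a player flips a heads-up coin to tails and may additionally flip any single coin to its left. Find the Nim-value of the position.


Coins: T H T H T H T H H H
Key fact: a single head at position k behaves exactly like a Nim heap of size k (turning it to T and optionally flipping a coin at j < k corresponds to moving the heap from k to j, or to 0), and heads combine as a disjunctive sum (two heads at the same place would cancel, matching j XOR j = 0). So the Nim-value is the XOR of the 1-indexed positions of the heads.
Face-up positions (1-indexed): [2, 4, 6, 8, 9, 10]
XOR 0 with 2: 0 XOR 2 = 2
XOR 2 with 4: 2 XOR 4 = 6
XOR 6 with 6: 6 XOR 6 = 0
XOR 0 with 8: 0 XOR 8 = 8
XOR 8 with 9: 8 XOR 9 = 1
XOR 1 with 10: 1 XOR 10 = 11
Nim-value = 11

11


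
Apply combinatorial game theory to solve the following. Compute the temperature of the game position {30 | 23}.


The game is {30 | 23}, a switch {a | b} with numbers a > b.
Cooling {a | b} by t gives {a - t | b + t}, which stops being hot when a - t = b + t, i.e. at t = (a - b)/2. So the temperature of a switch is (a - b)/2.
Temperature = (Left option - Right option) / 2
= (30 - (23)) / 2
= 7 / 2
= 7/2

7/2


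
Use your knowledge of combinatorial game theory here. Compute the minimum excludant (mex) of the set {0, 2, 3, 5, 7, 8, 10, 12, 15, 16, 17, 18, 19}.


Set = {0, 2, 3, 5, 7, 8, 10, 12, 15, 16, 17, 18, 19}
0 is in the set.
1 is NOT in the set. This is the mex.
mex = 1

1


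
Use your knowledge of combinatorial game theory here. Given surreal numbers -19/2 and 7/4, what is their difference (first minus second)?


x = -19/2, y = 7/4
Converting to common denominator: 4
x = -38/4, y = 7/4
x - y = -19/2 - 7/4 = -45/4

-45/4


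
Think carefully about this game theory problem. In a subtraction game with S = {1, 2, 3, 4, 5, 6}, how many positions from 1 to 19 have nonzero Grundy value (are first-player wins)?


Subtraction set S = {1, 2, 3, 4, 5, 6}, so G(n) = n mod 7.
G(n) = 0 when n is a multiple of 7.
Multiples of 7 in [1, 19]: 2
N-positions (nonzero Grundy) = 19 - 2 = 17

17


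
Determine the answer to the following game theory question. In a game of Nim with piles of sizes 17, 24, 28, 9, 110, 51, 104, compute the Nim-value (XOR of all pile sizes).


We need the XOR (exclusive or) of all pile sizes.
After XOR-ing pile 1 (size 17): 0 XOR 17 = 17
After XOR-ing pile 2 (size 24): 17 XOR 24 = 9
After XOR-ing pile 3 (size 28): 9 XOR 28 = 21
After XOR-ing pile 4 (size 9): 21 XOR 9 = 28
After XOR-ing pile 5 (size 110): 28 XOR 110 = 114
After XOR-ing pile 6 (size 51): 114 XOR 51 = 65
After XOR-ing pile 7 (size 104): 65 XOR 104 = 41
The Nim-value of this position is 41.

41


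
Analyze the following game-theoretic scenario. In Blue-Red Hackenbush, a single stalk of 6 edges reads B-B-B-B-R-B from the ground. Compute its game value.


Edges (from ground): B-B-B-B-R-B
By Berlekamp's sign-expansion rule, a Blue-Red Hackenbush stalk has the value of the surreal number whose sign sequence is the edge sequence with B -> + and R -> -.
Sign sequence: ++++-+
Trace the sign expansion in the surreal number tree, starting from 0:
Edge 1: B (sign +) -> bounds (0, +inf), value = 1
Edge 2: B (sign +) -> bounds (1, +inf), value = 2
Edge 3: B (sign +) -> bounds (2, +inf), value = 3
Edge 4: B (sign +) -> bounds (3, +inf), value = 4
Edge 5: R (sign -) -> bounds (3, 4), value = 7/2
Edge 6: B (sign +) -> bounds (7/2, 4), value = 15/4
Game value = 15/4

15/4


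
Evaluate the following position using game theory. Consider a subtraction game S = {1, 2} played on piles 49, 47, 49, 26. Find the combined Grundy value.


Subtraction set: {1, 2}
For this subtraction set, G(n) = n mod 3 (period = max + 1 = 3).
Pile 1 (size 49): G(49) = 49 mod 3 = 1
Pile 2 (size 47): G(47) = 47 mod 3 = 2
Pile 3 (size 49): G(49) = 49 mod 3 = 1
Pile 4 (size 26): G(26) = 26 mod 3 = 2
Total Grundy value = XOR of all: 1 XOR 2 XOR 1 XOR 2 = 0

0


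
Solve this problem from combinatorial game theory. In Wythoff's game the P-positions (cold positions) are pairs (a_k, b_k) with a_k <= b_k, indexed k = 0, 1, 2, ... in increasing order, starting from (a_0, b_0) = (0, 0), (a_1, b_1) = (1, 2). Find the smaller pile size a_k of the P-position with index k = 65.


By Wythoff's theorem, a_k = floor(k * phi) and b_k = floor(k * phi^2) = a_k + k, where phi = (1 + sqrt(5))/2 is the golden ratio.
phi = (1 + sqrt(5))/2 = 1.618034
k = 65
k * phi = 65 * 1.618034 = 105.172209
a_65 = floor(k * phi) = 105

105


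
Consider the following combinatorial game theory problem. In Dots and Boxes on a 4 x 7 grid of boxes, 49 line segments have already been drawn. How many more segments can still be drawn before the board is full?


Grid: 4 x 7 boxes, i.e. 5 rows and 8 columns of dots.
Horizontal edges: (rows + 1) * cols = 5 * 7 = 35
Vertical edges: rows * (cols + 1) = 4 * 8 = 32
Total edges: 35 + 32 = 67
Edges drawn: 49
Remaining: 67 - 49 = 18

18


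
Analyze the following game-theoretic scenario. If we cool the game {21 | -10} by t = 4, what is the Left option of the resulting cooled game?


Original game: {21 | -10} (a switch {a | b} with a > b).
Cooling by t (for t below the temperature (a - b)/2 = 31/2) taxes each move by t: {a | b} cooled by t is {a - t | b + t}.
Cooling amount: t = 4
Cooled Left option: 21 - 4 = 17
Cooled Right option: -10 + 4 = -6
Cooled game: {17 | -6}
Left option = 17

17


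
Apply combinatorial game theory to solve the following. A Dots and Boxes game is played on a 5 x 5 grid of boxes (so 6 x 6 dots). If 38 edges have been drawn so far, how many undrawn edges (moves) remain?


Grid: 5 x 5 boxes, i.e. 6 rows and 6 columns of dots.
Horizontal edges: (rows + 1) * cols = 6 * 5 = 30
Vertical edges: rows * (cols + 1) = 5 * 6 = 30
Total edges: 30 + 30 = 60
Edges drawn: 38
Remaining: 60 - 38 = 22

22


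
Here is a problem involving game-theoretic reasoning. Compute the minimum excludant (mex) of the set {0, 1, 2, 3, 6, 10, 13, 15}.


Set = {0, 1, 2, 3, 6, 10, 13, 15}
0 is in the set.
1 is in the set.
2 is in the set.
3 is in the set.
4 is NOT in the set. This is the mex.
mex = 4

4


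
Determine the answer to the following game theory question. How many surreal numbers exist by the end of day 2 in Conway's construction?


Day 0: {|} = 0 is born. Count = 1.
Day n: the number of surreal numbers born by day n is 2^(n+1) - 1.
By day 0: 2^1 - 1 = 1
By day 1: 2^2 - 1 = 3
By day 2: 2^3 - 1 = 7
By day 2: 7 surreal numbers.

7


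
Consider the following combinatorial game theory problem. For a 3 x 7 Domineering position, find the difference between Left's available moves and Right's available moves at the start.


Board is 3 x 7 (rows x cols).
Left (vertical) placements: (rows-1) * cols = 2 * 7 = 14
Right (horizontal) placements: rows * (cols-1) = 3 * 6 = 18
Advantage = Left - Right = 14 - 18 = -4

-4


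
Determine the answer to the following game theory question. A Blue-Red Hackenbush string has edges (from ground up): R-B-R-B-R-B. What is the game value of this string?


Edges (from ground): R-B-R-B-R-B
By Berlekamp's sign-expansion rule, a Blue-Red Hackenbush stalk has the value of the surreal number whose sign sequence is the edge sequence with B -> + and R -> -.
Sign sequence: -+-+-+
Trace the sign expansion in the surreal number tree, starting from 0:
Edge 1: R (sign -) -> bounds (-inf, 0), value = -1
Edge 2: B (sign +) -> bounds (-1, 0), value = -1/2
Edge 3: R (sign -) -> bounds (-1, -1/2), value = -3/4
Edge 4: B (sign +) -> bounds (-3/4, -1/2), value = -5/8
Edge 5: R (sign -) -> bounds (-3/4, -5/8), value = -11/16
Edge 6: B (sign +) -> bounds (-11/16, -5/8), value = -21/32
Game value = -21/32

-21/32


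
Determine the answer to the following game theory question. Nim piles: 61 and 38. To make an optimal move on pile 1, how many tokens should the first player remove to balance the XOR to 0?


Piles: 61 and 38
Current XOR: 61 XOR 38 = 27 (non-zero, so this is an N-position).
To make the XOR zero, we need to find a move that balances the piles.
For pile 1 (size 61): target = 61 XOR 27 = 38
We reduce pile 1 from 61 to 38.
Tokens removed: 61 - 38 = 23
Verification: 38 XOR 38 = 0

23


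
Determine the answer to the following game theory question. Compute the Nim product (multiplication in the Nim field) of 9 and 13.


Nim multiplication is bilinear over XOR: (u XOR v) * w = (u*w) XOR (v*w).
So we split each operand into its bit components and XOR the pairwise Nim products.
9 = 1 + 8 (as XOR of powers of 2).
13 = 1 + 4 + 8 (as XOR of powers of 2).
Using the standard Nim-product table on single bits:
  2*2 = 3,   2*4 = 8,   2*8 = 12,
  4*4 = 6,   4*8 = 11,  8*8 = 13,
and  1*x = x (identity), k*l = l*k (commutative).
Pairwise Nim products:
  1 * 1 = 1
  1 * 4 = 4
  1 * 8 = 8
  8 * 1 = 8
  8 * 4 = 11
  8 * 8 = 13
XOR them: 1 XOR 4 XOR 8 XOR 8 XOR 11 XOR 13 = 3.
Result: 9 * 13 = 3 (in Nim).

3


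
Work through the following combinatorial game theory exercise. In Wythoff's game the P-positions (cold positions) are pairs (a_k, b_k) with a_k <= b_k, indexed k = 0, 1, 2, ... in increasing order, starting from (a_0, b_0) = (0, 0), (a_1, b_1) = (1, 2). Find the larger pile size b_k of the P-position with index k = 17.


By Wythoff's theorem, a_k = floor(k * phi) and b_k = floor(k * phi^2) = a_k + k, where phi = (1 + sqrt(5))/2 is the golden ratio.
phi = (1 + sqrt(5))/2 = 1.618034
phi^2 = phi + 1 = 2.618034
k = 17
k * phi^2 = 17 * 2.618034 = 44.506578
b_17 = floor(k * phi^2) = 44 (check: a_17 + k = 27 + 17 = 44)

44


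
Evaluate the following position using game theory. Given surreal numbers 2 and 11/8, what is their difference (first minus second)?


x = 2, y = 11/8
Converting to common denominator: 8
x = 16/8, y = 11/8
x - y = 2 - 11/8 = 5/8

5/8


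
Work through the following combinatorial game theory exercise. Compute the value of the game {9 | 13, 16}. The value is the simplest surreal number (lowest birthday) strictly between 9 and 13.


Left options: {9}, max = 9
Right options: {13, 16}, min = 13
All options are numbers and max(Left) < min(Right), so by the simplicity theorem the value is the simplest (earliest-born) number strictly between 9 and 13.
Integers 10 through 12 all lie strictly between 9 and 13.
Among integers, the simplest (lowest birthday = smallest |n|; 0 is born on day 0, +-n on day n) is 10.
No non-integer in the interval can be simpler: if x is a non-integer in the interval, then floor(x) or ceil(x) also lies in the interval (the interval contains an integer), and both are proper prefixes of x's sign expansion, i.e. born earlier. So the game value is 10.
Game value = 10

10


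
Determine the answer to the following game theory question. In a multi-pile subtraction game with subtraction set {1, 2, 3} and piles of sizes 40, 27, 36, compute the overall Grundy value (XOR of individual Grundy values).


Subtraction set: {1, 2, 3}
For this subtraction set, G(n) = n mod 4 (period = max + 1 = 4).
Pile 1 (size 40): G(40) = 40 mod 4 = 0
Pile 2 (size 27): G(27) = 27 mod 4 = 3
Pile 3 (size 36): G(36) = 36 mod 4 = 0
Total Grundy value = XOR of all: 0 XOR 3 XOR 0 = 3

3


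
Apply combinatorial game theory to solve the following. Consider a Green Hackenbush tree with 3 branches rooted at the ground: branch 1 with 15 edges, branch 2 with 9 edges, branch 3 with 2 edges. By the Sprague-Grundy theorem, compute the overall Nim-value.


The tree has 3 branches from the ground vertex.
In Green Hackenbush, the Nim-value of a simple path of length k is k.
Branch 1: length 15, Nim-value = 15
Branch 2: length 9, Nim-value = 9
Branch 3: length 2, Nim-value = 2
Total Nim-value = XOR of all branch values:
0 XOR 15 = 15
15 XOR 9 = 6
6 XOR 2 = 4
Nim-value of the tree = 4

4


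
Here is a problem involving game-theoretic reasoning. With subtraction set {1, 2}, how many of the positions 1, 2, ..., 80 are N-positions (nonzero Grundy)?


Subtraction set S = {1, 2}, so G(n) = n mod 3.
G(n) = 0 when n is a multiple of 3.
Multiples of 3 in [1, 80]: 26
N-positions (nonzero Grundy) = 80 - 26 = 54

54


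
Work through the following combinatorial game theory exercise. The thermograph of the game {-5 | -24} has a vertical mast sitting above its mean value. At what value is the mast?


Game = {-5 | -24}, a switch {a | b} with numbers a > b.
Its thermograph has left wall a - t and right wall b + t, which meet at t = (a - b)/2, where both equal (a + b)/2. So the mast (mean value) is at (a + b)/2.
Mean = (-5 + (-24))/2 = -29/2 = -29/2

-29/2


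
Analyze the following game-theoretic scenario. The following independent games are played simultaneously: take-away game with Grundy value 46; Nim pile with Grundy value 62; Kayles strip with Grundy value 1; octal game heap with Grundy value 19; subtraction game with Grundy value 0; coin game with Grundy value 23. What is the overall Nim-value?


By the Sprague-Grundy theorem, the Grundy value of a sum of games is the XOR of individual Grundy values.
take-away game: Grundy value = 46. Running XOR: 0 XOR 46 = 46
Nim pile: Grundy value = 62. Running XOR: 46 XOR 62 = 16
Kayles strip: Grundy value = 1. Running XOR: 16 XOR 1 = 17
octal game heap: Grundy value = 19. Running XOR: 17 XOR 19 = 2
subtraction game: Grundy value = 0. Running XOR: 2 XOR 0 = 2
coin game: Grundy value = 23. Running XOR: 2 XOR 23 = 21
The combined Grundy value is 21.

21


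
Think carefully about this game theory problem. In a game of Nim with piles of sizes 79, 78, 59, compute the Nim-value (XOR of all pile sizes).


We need the XOR (exclusive or) of all pile sizes.
After XOR-ing pile 1 (size 79): 0 XOR 79 = 79
After XOR-ing pile 2 (size 78): 79 XOR 78 = 1
After XOR-ing pile 3 (size 59): 1 XOR 59 = 58
The Nim-value of this position is 58.

58


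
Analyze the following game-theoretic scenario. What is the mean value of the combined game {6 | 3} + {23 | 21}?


G1 = {6 | 3}, G2 = {23 | 21}
Each is a switch {a | b} with numbers a > b; its mean value is (a + b)/2, and mean value is additive over game sums: m(G1 + G2) = m(G1) + m(G2).
Mean of G1 = (6 + (3))/2 = 9/2 = 9/2
Mean of G2 = (23 + (21))/2 = 44/2 = 22
Mean of G1 + G2 = 9/2 + 22 = 53/2

53/2


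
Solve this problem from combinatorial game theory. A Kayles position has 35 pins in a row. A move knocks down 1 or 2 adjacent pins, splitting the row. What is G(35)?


Kayles: a move removes 1 or 2 adjacent pins from a contiguous row.
Removing pins from a row of k leaves two independent rows (a, b) with a + b = k - 1 (one pin) or a + b = k - 2 (two pins); an end removal gives a = 0.
By Sprague-Grundy, G(k) = mex{ G(a) XOR G(b) } over all these splits. G(0) = 0.
G(1): splits (0,0):0^0=0 -> mex({0}) = 1
G(2): splits (0,1):0^1=1 (0,0):0^0=0 -> mex({0, 1}) = 2
G(3): splits (0,2):0^2=2 (1,1):1^1=0 (0,1):0^1=1 -> mex({0, 1, 2}) = 3
G(4): splits (0,3):0^3=3 (1,2):1^2=3 (0,2):0^2=2 (1,1):1^1=0 -> mex({0, 2, 3}) = 1
G(5): splits (0,4):0^1=1 (1,3):1^3=2 (2,2):2^2=0 (0,3):0^3=3 (1,2):1^2=3 -> mex({0, 1, 2, 3}) = 4
G(6) = mex({0, 1, 2, 4}) = 3
G(7) = mex({0, 1, 3, 4, 5}) = 2
G(8) = mex({0, 2, 3, 5, 6}) = 1
G(9) = mex({0, 1, 2, 3, 6, 7}) = 4
G(10) = mex({0, 1, 3, 4, 5, 7}) = 2
G(11) = mex({0, 1, 2, 3, 4, 5}) = 6
G(12) = mex({0, 1, 2, 3, 5, 6, 7}) = 4
G(13) = mex({0, 2, 3, 4, 6, 7}) = 1
G(14) = mex({0, 1, 4, 5, 6, 7}) = 2
G(15) = mex({0, 1, 2, 3, 4, 5, 6}) = 7
G(16) = mex({0, 2, 3, 5, 6, 7}) = 1
G(17) = mex({0, 1, 2, 3, 5, 6, 7}) = 4
G(18) = mex({0, 1, 2, 4, 5, 6}) = 3
G(19) = mex({0, 1, 3, 4, 5, 7}) = 2
G(20) = mex({0, 2, 3, 4, 5, 6, 7}) = 1
G(21) = mex({0, 1, 2, 3, 5, 6, 7}) = 4
G(22) = mex({0, 1, 2, 3, 4, 5, 7}) = 6
G(23) = mex({0, 1, 2, 3, 4, 5, 6}) = 7
G(24) = mex({0, 1, 2, 3, 5, 6, 7}) = 4
G(25) = mex({0, 2, 3, 4, 6, 7}) = 1
G(26) = mex({0, 1, 3, 4, 5, 6, 7}) = 2
G(27) = mex({0, 1, 2, 3, 4, 5, 6, 7}) = 8
G(28) = mex({0, 1, 2, 3, 4, 6, 7, 8}) = 5
G(29) = mex({0, 1, 2, 3, 5, 6, 7, 8, 9}) = 4
G(30) = mex({0, 1, 2, 3, 4, 5, 6, 9, 10}) = 7
G(31) = mex({0, 1, 3, 4, 5, 7, 10, 11}) = 2
G(32) = mex({0, 2, 3, 4, 5, 6, 7, 9, 11}) = 1
G(33) = mex({0, 1, 2, 3, 4, 5, 6, 7, 9, 12}) = 8
G(34) = mex({0, 1, 2, 3, 4, 5, 7, 8, 11, 12}) = 6
G(35) = mex({0, 1, 2, 3, 4, 5, 6, 8, 9, 10, 11}) = 7
Therefore G(35) = 7.

7
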